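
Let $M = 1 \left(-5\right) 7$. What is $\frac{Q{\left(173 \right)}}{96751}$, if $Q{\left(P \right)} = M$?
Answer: $- \frac{35}{96751} \approx -0.00036175$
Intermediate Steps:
$M = -35$ ($M = \left(-5\right) 7 = -35$)
$Q{\left(P \right)} = -35$
$\frac{Q{\left(173 \right)}}{96751} = - \frac{35}{96751}$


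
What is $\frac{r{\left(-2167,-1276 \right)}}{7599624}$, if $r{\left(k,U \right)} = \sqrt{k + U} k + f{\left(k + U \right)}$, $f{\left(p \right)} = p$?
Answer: $- \frac{3443}{7599624} - \frac{2167 i \sqrt{3443}}{7599624} \approx -0.00045305 - 0.016732 i$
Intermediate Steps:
$r{\left(k,U \right)} = U + k + k \sqrt{U + k}$ ($r{\left(k,U \right)} = \sqrt{k + U} k + \left(k + U\right) = \sqrt{U + k} k + \left(U + k\right) = k \sqrt{U + k} + \left(U + k\right) = U + k + k \sqrt{U + k}$)
$\frac{r{\left(-2167,-1276 \right)}}{7599624} = \frac{-1276 - 2167 - 2167 \sqrt{-1276 - 2167}}{7599624} = \left(-1276 - 2167 - 2167 \sqrt{-3443}\right) \frac{1}{7599624} = \left(-1276 - 2167 - 2167 i \sqrt{3443}\right) \frac{1}{7599624} = \left(-3443 - 2167 i \sqrt{3443}\right) \frac{1}{7599624} = - \frac{3443}{7599624} - \frac{2167 i \sqrt{3443}}{7599624}$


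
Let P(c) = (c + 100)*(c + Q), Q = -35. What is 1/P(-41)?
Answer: -1/4484 ≈ -0.00022302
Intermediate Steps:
P(c) = (-35 + c)*(100 + c) (P(c) = (c + 100)*(c - 35) = (100 + c)*(-35 + c) = (-35 + c)*(100 + c))
1/P(-41) = 1/(-3500 + (-41)² + 65*(-41)) = 1/(-3500 + 1681 - 2665) = 1/(-4484) = -1/4484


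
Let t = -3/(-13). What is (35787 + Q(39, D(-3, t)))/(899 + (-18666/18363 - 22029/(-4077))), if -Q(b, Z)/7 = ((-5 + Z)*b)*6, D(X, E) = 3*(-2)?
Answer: 447573610395/7514767466 ≈ 59.559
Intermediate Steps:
t = 3/13 (t = -3*(-1/13) = 3/13 ≈ 0.23077)
D(X, E) = -6
Q(b, Z) = -42*b*(-5 + Z) (Q(b, Z) = -7*(-5 + Z)*b*6 = -7*b*(-5 + Z)*6 = -42*b*(-5 + Z))
(35787 + Q(39, D(-3, t)))/(899 + (-18666/18363 - 22029/(-4077))) = (35787 + 42*39*(5 - 1*(-6)))/(899 + (-18666/18363 - 22029/(-4077))) = (35787 + 42*39*(5 + 6))/(899 + (-18666*1/18363 - 22029*(-1/4077))) = (35787 + 42*39*11)/(899 + (-6222/6121 + 7343/1359)) = (35787 + 18018)/(899 + 36490805/8318439) = 53805/(7514767466/8318439) = 53805*(8318439/7514767466) = 447573610395/7514767466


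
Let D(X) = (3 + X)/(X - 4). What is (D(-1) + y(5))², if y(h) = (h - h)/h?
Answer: 4/25 ≈ 0.16000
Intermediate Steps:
y(h) = 0 (y(h) = 0/h = 0)
D(X) = (3 + X)/(-4 + X)
(D(-1) + y(5))² = ((3 - 1)/(-4 - 1) + 0)² = (2/(-5) + 0)² = (-⅕*2 + 0)² = (-⅖ + 0)² = (-⅖)² = 4/25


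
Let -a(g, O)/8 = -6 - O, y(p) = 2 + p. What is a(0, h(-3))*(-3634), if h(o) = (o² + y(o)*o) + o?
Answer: -436080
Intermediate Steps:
h(o) = o + o² + o*(2 + o) (h(o) = (o² + (2 + o)*o) + o = (o² + o*(2 + o)) + o = o + o² + o*(2 + o))
a(g, O) = 48 + 8*O (a(g, O) = -8*(-6 - O) = 48 + 8*O)
a(0, h(-3))*(-3634) = (48 + 8*(-3*(3 + 2*(-3))))*(-3634) = (48 + 8*(-3*(3 - 6)))*(-3634) = (48 + 8*(-3*(-3)))*(-3634) = (48 + 8*9)*(-3634) = (48 + 72)*(-3634) = 120*(-3634) = -436080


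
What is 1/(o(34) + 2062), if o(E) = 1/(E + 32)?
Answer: 66/136093 ≈ 0.00048496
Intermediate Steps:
o(E) = 1/(32 + E)
1/(o(34) + 2062) = 1/(1/(32 + 34) + 2062) = 1/(1/66 + 2062) = 1/(136093/66) = 66/136093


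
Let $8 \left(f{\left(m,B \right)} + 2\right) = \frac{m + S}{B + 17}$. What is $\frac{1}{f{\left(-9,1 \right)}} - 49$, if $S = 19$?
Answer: $- \frac{6883}{139} \approx -49.518$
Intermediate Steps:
$f{\left(m,B \right)} = -2 + \frac{19 + m}{8 \left(17 + B\right)}$ ($f{\left(m,B \right)} = -2 + \frac{\left(m + 19\right) \frac{1}{B + 17}}{8} = -2 + \frac{\left(19 + m\right) \frac{1}{17 + B}}{8} = -2 + \frac{\frac{1}{17 + B} \left(19 + m\right)}{8} = -2 + \frac{19 + m}{8 \left(17 + B\right)}$)
$\frac{1}{f{\left(-9,1 \right)}} - 49 = \frac{1}{\frac{1}{8} \frac{1}{17 + 1} \left(-253 - 9 - 16\right)} - 49 = \frac{1}{\frac{1}{8} \cdot \frac{1}{18} \left(-253 - 9 - 16\right)} - 49 = \frac{1}{\frac{1}{8} \cdot \frac{1}{18} \left(-278\right)} - 49 = \frac{1}{- \frac{139}{72}} - 49 = - \frac{72}{139} - 49 = - \frac{6883}{139}$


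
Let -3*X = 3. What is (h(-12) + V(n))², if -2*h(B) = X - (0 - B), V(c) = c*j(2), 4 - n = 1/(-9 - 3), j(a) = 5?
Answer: 104329/144 ≈ 724.51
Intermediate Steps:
X = -1 (X = -⅓*3 = -1)
n = 49/12 (n = 4 - 1/(-9 - 3) = 4 - 1/(-12) = 4 - 1*(-1/12) = 4 + 1/12 = 49/12 ≈ 4.0833)
V(c) = 5*c (V(c) = c*5 = 5*c)
h(B) = ½ - B/2 (h(B) = -(-1 - (0 - B))/2 = -(-1 - (-1)*B)/2 = -(-1 + B)/2 = ½ - B/2)
(h(-12) + V(n))² = ((½ - ½*(-12)) + 5*(49/12))² = ((½ + 6) + 245/12)² = (13/2 + 245/12)² = (323/12)² = 104329/144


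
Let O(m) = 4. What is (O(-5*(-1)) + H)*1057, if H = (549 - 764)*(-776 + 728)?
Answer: 10912468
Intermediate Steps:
H = 10320 (H = -215*(-48) = 10320)
(O(-5*(-1)) + H)*1057 = (4 + 10320)*1057 = 10324*1057 = 10912468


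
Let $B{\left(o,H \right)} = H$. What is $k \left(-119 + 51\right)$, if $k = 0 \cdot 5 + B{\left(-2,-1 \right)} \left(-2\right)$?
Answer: $-136$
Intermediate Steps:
$k = 2$ ($k = 0 \cdot 5 - -2 = 0 + 2 = 2$)
$k \left(-119 + 51\right) = 2 \left(-119 + 51\right) = 2 \left(-68\right) = -136$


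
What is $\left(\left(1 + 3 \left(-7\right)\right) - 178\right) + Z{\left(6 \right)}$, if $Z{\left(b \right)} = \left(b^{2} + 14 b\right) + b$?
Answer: $-72$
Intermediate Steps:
$Z{\left(b \right)} = b^{2} + 15 b$
$\left(\left(1 + 3 \left(-7\right)\right) - 178\right) + Z{\left(6 \right)} = \left(\left(1 + 3 \left(-7\right)\right) - 178\right) + 6 \left(15 + 6\right) = \left(\left(1 - 21\right) - 178\right) + 6 \cdot 21 = \left(-20 - 178\right) + 126 = -198 + 126 = -72$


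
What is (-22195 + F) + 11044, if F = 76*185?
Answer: 2909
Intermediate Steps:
F = 14060
(-22195 + F) + 11044 = (-22195 + 14060) + 11044 = -8135 + 11044 = 2909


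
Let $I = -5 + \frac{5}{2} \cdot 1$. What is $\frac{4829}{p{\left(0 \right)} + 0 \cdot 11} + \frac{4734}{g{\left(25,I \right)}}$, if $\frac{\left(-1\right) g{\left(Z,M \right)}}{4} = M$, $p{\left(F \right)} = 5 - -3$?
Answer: $\frac{43081}{40} \approx 1077.0$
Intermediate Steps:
$I = - \frac{5}{2}$ ($I = -5 + 5 \cdot \frac{1}{2} \cdot 1 = -5 + \frac{5}{2} \cdot 1 = -5 + \frac{5}{2} = - \frac{5}{2} \approx -2.5$)
$p{\left(F \right)} = 8$ ($p{\left(F \right)} = 5 + 3 = 8$)
$g{\left(Z,M \right)} = - 4 M$
$\frac{4829}{p{\left(0 \right)} + 0 \cdot 11} + \frac{4734}{g{\left(25,I \right)}} = \frac{4829}{8 + 0 \cdot 11} + \frac{4734}{\left(-4\right) \left(- \frac{5}{2}\right)} = \frac{4829}{8 + 0} + \frac{4734}{10} = \frac{4829}{8} + 4734 \cdot \frac{1}{10} = 4829 \cdot \frac{1}{8} + \frac{2367}{5} = \frac{4829}{8} + \frac{2367}{5} = \frac{43081}{40}$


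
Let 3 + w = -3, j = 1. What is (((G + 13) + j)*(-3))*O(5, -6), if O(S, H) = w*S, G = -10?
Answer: 360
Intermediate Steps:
w = -6 (w = -3 - 3 = -6)
O(S, H) = -6*S
(((G + 13) + j)*(-3))*O(5, -6) = (((-10 + 13) + 1)*(-3))*(-6*5) = ((3 + 1)*(-3))*(-30) = (4*(-3))*(-30) = -12*(-30) = 360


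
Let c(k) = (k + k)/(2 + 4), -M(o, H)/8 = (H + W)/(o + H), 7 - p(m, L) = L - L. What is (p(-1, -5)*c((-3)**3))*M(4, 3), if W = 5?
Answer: 576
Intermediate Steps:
p(m, L) = 7 (p(m, L) = 7 - (L - L) = 7 - 1*0 = 7 + 0 = 7)
M(o, H) = -8*(5 + H)/(H + o) (M(o, H) = -8*(H + 5)/(o + H) = -8*(5 + H)/(H + o))
c(k) = k/3 (c(k) = (2*k)/6 = (2*k)*(1/6) = k/3)
(p(-1, -5)*c((-3)**3))*M(4, 3) = (7*((1/3)*(-3)**3))*(8*(-5 - 1*3)/(3 + 4)) = (7*((1/3)*(-27)))*(8*(-5 - 3)/7) = (7*(-9))*(8*(1/7)*(-8)) = -63*(-64/7) = 576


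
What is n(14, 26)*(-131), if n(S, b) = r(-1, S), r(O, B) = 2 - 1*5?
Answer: 393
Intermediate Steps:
r(O, B) = -3 (r(O, B) = 2 - 5 = -3)
n(S, b) = -3
n(14, 26)*(-131) = -3*(-131) = 393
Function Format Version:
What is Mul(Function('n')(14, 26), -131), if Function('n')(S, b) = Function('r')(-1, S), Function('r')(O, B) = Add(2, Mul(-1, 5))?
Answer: 393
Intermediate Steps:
Function('r')(O, B) = -3 (Function('r')(O, B) = Add(2, -5) = -3)
Function('n')(S, b) = -3
Mul(Function('n')(14, 26), -131) = Mul(-3, -131) = 393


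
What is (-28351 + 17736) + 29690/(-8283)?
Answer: -87953735/8283 ≈ -10619.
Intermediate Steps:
(-28351 + 17736) + 29690/(-8283) = -10615 + 29690*(-1/8283) = -10615 - 29690/8283 = -87953735/8283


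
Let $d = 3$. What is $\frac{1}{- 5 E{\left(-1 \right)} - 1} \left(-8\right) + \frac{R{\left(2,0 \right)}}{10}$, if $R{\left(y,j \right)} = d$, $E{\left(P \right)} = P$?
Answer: $- \frac{17}{10} \approx -1.7$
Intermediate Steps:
$R{\left(y,j \right)} = 3$
$\frac{1}{- 5 E{\left(-1 \right)} - 1} \left(-8\right) + \frac{R{\left(2,0 \right)}}{10} = \frac{1}{\left(-5\right) \left(-1\right) - 1} \left(-8\right) + \frac{3}{10} = \frac{1}{5 - 1} \left(-8\right) + 3 \cdot \frac{1}{10} = \frac{1}{4} \left(-8\right) + \frac{3}{10} = -2 + \frac{3}{10} = - \frac{17}{10}$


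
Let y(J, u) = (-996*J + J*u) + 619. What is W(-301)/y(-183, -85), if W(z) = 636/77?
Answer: 318/7640017 ≈ 4.1623e-5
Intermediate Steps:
y(J, u) = 619 - 996*J + J*u
W(z) = 636/77 (W(z) = 636*(1/77) = 636/77)
W(-301)/y(-183, -85) = 636/(77*(619 - 996*(-183) - 183*(-85))) = 636/(77*(619 + 182268 + 15555)) = (636/77)/198442 = (636/77)*(1/198442) = 318/7640017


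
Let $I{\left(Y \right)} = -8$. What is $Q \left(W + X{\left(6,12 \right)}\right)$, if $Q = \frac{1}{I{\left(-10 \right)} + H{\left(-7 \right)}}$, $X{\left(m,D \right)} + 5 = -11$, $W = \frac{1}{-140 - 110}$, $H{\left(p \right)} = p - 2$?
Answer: $\frac{4001}{4250} \approx 0.94141$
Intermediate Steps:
$H{\left(p \right)} = -2 + p$
$W = - \frac{1}{250}$ ($W = \frac{1}{-250} = - \frac{1}{250} \approx -0.004$)
$X{\left(m,D \right)} = -16$ ($X{\left(m,D \right)} = -5 - 11 = -16$)
$Q = - \frac{1}{17}$ ($Q = \frac{1}{-8 - 9} = \frac{1}{-17} = - \frac{1}{17} \approx -0.058824$)
$Q \left(W + X{\left(6,12 \right)}\right) = - \frac{- \frac{1}{250} - 16}{17} = \left(- \frac{1}{17}\right) \left(- \frac{4001}{250}\right) = \frac{4001}{4250}$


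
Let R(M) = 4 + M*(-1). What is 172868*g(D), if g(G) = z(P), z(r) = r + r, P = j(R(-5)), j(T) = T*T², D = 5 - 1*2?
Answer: 252041544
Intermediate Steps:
R(M) = 4 - M
D = 3 (D = 5 - 2 = 3)
j(T) = T³
P = 729 (P = (4 - 1*(-5))³ = (4 + 5)³ = 9³ = 729)
z(r) = 2*r
g(G) = 1458 (g(G) = 2*729 = 1458)
172868*g(D) = 172868*1458 = 252041544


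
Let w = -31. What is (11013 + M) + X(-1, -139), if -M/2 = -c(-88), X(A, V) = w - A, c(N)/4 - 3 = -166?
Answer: 9679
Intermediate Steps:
c(N) = -652 (c(N) = 12 + 4*(-166) = 12 - 664 = -652)
X(A, V) = -31 - A
M = -1304 (M = -(-2)*(-652) = -2*652 = -1304)
(11013 + M) + X(-1, -139) = (11013 - 1304) + (-31 - 1*(-1)) = 9709 + (-31 + 1) = 9709 - 30 = 9679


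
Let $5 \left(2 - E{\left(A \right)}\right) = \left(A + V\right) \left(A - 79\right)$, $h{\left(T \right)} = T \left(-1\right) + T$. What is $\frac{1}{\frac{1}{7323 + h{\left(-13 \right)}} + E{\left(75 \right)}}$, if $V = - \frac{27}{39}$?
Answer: $\frac{475995}{29248127} \approx 0.016274$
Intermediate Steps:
$V = - \frac{9}{13}$ ($V = \left(-27\right) \frac{1}{39} = - \frac{9}{13} \approx -0.69231$)
$h{\left(T \right)} = 0$ ($h{\left(T \right)} = - T + T = 0$)
$E{\left(A \right)} = 2 - \frac{\left(-79 + A\right) \left(- \frac{9}{13} + A\right)}{5}$ ($E{\left(A \right)} = 2 - \frac{\left(A - \frac{9}{13}\right) \left(A - 79\right)}{5} = 2 - \frac{\left(- \frac{9}{13} + A\right) \left(-79 + A\right)}{5} = 2 - \frac{\left(-79 + A\right) \left(- \frac{9}{13} + A\right)}{5}$)
$\frac{1}{\frac{1}{7323 + h{\left(-13 \right)}} + E{\left(75 \right)}} = \frac{1}{\frac{1}{7323 + 0} - \left(- \frac{77119}{65} + 1125\right)} = \frac{1}{\frac{1}{7323} - - \frac{3994}{65}} = \frac{1}{\frac{1}{7323} + \frac{3994}{65}} = \frac{1}{\frac{29248127}{475995}} = \frac{475995}{29248127}$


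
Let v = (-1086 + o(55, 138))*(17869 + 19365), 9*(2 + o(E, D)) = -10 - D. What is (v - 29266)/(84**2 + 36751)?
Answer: -370369354/394263 ≈ -939.40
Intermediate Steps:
o(E, D) = -28/9 - D/9 (o(E, D) = -2 + (-10 - D)/9 = -2 + (-10/9 - D/9) = -28/9 - D/9)
v = -370105960/9 (v = (-1086 + (-28/9 - 1/9*138))*(17869 + 19365) = (-1086 + (-28/9 - 46/3))*37234 = (-1086 - 166/9)*37234 = -9940/9*37234 = -370105960/9 ≈ -4.1123e+7)
(v - 29266)/(84**2 + 36751) = (-370105960/9 - 29266)/(84**2 + 36751) = -370369354/(9*(7056 + 36751)) = -370369354/9/43807 = -370369354/9*1/43807 = -370369354/394263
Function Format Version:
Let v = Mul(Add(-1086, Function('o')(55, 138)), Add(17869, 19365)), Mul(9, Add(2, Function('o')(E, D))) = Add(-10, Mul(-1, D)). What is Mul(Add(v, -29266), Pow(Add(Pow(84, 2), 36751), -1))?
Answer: Rational(-370369354, 394263) ≈ -939.40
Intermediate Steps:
Function('o')(E, D) = Add(Rational(-28, 9), Mul(Rational(-1, 9), D)) (Function('o')(E, D) = Add(-2, Mul(Rational(1, 9), Add(-10, Mul(-1, D)))) = Add(-2, Add(Rational(-10, 9), Mul(Rational(-1, 9), D))) = Add(Rational(-28, 9), Mul(Rational(-1, 9), D)))
v = Rational(-370105960, 9) (v = Mul(Add(-1086, Add(Rational(-28, 9), Mul(Rational(-1, 9), 138))), Add(17869, 19365)) = Mul(Add(-1086, Add(Rational(-28, 9), Rational(-46, 3))), 37234) = Mul(Add(-1086, Rational(-166, 9)), 37234) = Mul(Rational(-9940, 9), 37234) = Rational(-370105960, 9) ≈ -4.1123e+7)
Mul(Add(v, -29266), Pow(Add(Pow(84, 2), 36751), -1)) = Mul(Add(Rational(-370105960, 9), -29266), Pow(Add(Pow(84, 2), 36751), -1)) = Mul(Rational(-370369354, 9), Pow(Add(7056, 36751), -1)) = Mul(Rational(-370369354, 9), Pow(43807, -1)) = Mul(Rational(-370369354, 9), Rational(1, 43807)) = Rational(-370369354, 394263)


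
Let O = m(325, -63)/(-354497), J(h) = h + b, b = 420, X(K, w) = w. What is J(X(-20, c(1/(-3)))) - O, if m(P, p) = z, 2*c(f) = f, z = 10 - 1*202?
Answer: 892976791/2126982 ≈ 419.83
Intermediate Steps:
z = -192 (z = 10 - 202 = -192)
c(f) = f/2
m(P, p) = -192
J(h) = 420 + h (J(h) = h + 420 = 420 + h)
O = 192/354497 (O = -192/(-354497) = -192*(-1/354497) = 192/354497 ≈ 0.00054161)
J(X(-20, c(1/(-3)))) - O = (420 + (1/(-3))/2) - 1*192/354497 = (420 + (1*(-⅓))/2) - 192/354497 = (420 + (½)*(-⅓)) - 192/354497 = (420 - ⅙) - 192/354497 = 2519/6 - 192/354497 = 892976791/2126982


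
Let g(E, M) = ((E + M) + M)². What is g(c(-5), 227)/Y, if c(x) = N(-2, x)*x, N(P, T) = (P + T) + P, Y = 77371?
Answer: 249001/77371 ≈ 3.2183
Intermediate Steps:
N(P, T) = T + 2*P
c(x) = x*(-4 + x) (c(x) = (x + 2*(-2))*x = (x - 4)*x = (-4 + x)*x = x*(-4 + x))
g(E, M) = (E + 2*M)²
g(c(-5), 227)/Y = (-5*(-4 - 5) + 2*227)²/77371 = (-5*(-9) + 454)²*(1/77371) = (45 + 454)²*(1/77371) = 499²*(1/77371) = 249001*(1/77371) = 249001/77371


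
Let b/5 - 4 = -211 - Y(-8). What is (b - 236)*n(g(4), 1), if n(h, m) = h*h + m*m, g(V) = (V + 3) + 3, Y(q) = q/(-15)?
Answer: -385921/3 ≈ -1.2864e+5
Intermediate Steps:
Y(q) = -q/15 (Y(q) = q*(-1/15) = -q/15)
g(V) = 6 + V (g(V) = (3 + V) + 3 = 6 + V)
n(h, m) = h**2 + m**2
b = -3113/3 (b = 20 + 5*(-211 - (-1)*(-8)/15) = 20 + 5*(-211 - 1*8/15) = 20 + 5*(-211 - 8/15) = 20 + 5*(-3173/15) = 20 - 3173/3 = -3113/3 ≈ -1037.7)
(b - 236)*n(g(4), 1) = (-3113/3 - 236)*((6 + 4)**2 + 1**2) = -3821*(10**2 + 1)/3 = -3821*(100 + 1)/3 = -3821/3*101 = -385921/3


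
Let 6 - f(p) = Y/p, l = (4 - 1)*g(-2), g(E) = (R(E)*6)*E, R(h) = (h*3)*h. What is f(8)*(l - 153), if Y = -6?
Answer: -15795/4 ≈ -3948.8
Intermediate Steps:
R(h) = 3*h**2 (R(h) = (3*h)*h = 3*h**2)
g(E) = 18*E**3 (g(E) = ((3*E**2)*6)*E = (18*E**2)*E = 18*E**3)
l = -432 (l = (4 - 1)*(18*(-2)**3) = 3*(18*(-8)) = 3*(-144) = -432)
f(p) = 6 + 6/p (f(p) = 6 - (-6)/p = 6 + 6/p)
f(8)*(l - 153) = (6 + 6/8)*(-432 - 153) = (6 + 6*(1/8))*(-585) = (6 + 3/4)*(-585) = (27/4)*(-585) = -15795/4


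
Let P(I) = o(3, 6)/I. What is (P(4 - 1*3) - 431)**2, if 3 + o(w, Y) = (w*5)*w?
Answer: 151321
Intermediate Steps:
o(w, Y) = -3 + 5*w**2 (o(w, Y) = -3 + (w*5)*w = -3 + (5*w)*w = -3 + 5*w**2)
P(I) = 42/I (P(I) = (-3 + 5*3**2)/I = (-3 + 5*9)/I = (-3 + 45)/I = 42/I)
(P(4 - 1*3) - 431)**2 = (42/(4 - 1*3) - 431)**2 = (42/(4 - 3) - 431)**2 = (42/1 - 431)**2 = (42*1 - 431)**2 = (42 - 431)**2 = (-389)**2 = 151321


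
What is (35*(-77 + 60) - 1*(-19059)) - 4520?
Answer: 13944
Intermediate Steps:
(35*(-77 + 60) - 1*(-19059)) - 4520 = (35*(-17) + 19059) - 4520 = (-595 + 19059) - 4520 = 18464 - 4520 = 13944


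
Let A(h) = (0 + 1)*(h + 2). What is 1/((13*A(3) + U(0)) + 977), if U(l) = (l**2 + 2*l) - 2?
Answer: 1/1040 ≈ 0.00096154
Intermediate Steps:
U(l) = -2 + l**2 + 2*l
A(h) = 2 + h (A(h) = 1*(2 + h) = 2 + h)
1/((13*A(3) + U(0)) + 977) = 1/((13*(2 + 3) + (-2 + 0**2 + 2*0)) + 977) = 1/((13*5 + (-2 + 0 + 0)) + 977) = 1/((65 - 2) + 977) = 1/(63 + 977) = 1/1040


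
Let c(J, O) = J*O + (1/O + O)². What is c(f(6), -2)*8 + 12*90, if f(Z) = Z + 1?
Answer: 1018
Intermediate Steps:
f(Z) = 1 + Z
c(J, O) = (O + 1/O)² + J*O (c(J, O) = J*O + (O + 1/O)² = (O + 1/O)² + J*O)
c(f(6), -2)*8 + 12*90 = ((1 + 6)*(-2) + (1 + (-2)²)²/(-2)²)*8 + 12*90 = (7*(-2) + (1 + 4)²/4)*8 + 1080 = (-14 + (¼)*5²)*8 + 1080 = (-14 + (¼)*25)*8 + 1080 = (-14 + 25/4)*8 + 1080 = -31/4*8 + 1080 = -62 + 1080 = 1018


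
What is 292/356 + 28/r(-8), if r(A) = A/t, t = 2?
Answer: -550/89 ≈ -6.1798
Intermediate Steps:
r(A) = A/2
292/356 + 28/r(-8) = 292/356 + 28/(((1/2)*(-8))) = 292*(1/356) + 28/(-4) = 73/89 + 28*(-1/4) = 73/89 - 7 = -550/89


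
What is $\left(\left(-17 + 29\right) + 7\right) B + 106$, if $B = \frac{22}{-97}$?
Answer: $\frac{9864}{97} \approx 101.69$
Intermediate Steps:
$B = - \frac{22}{97}$ ($B = 22 \left(- \frac{1}{97}\right) = - \frac{22}{97} \approx -0.2268$)
$\left(\left(-17 + 29\right) + 7\right) B + 106 = \left(\left(-17 + 29\right) + 7\right) \left(- \frac{22}{97}\right) + 106 = \left(12 + 7\right) \left(- \frac{22}{97}\right) + 106 = 19 \left(- \frac{22}{97}\right) + 106 = - \frac{418}{97} + 106 = \frac{9864}{97}$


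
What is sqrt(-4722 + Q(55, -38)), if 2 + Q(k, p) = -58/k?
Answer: I*sqrt(14293290)/55 ≈ 68.739*I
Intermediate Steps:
Q(k, p) = -2 - 58/k
sqrt(-4722 + Q(55, -38)) = sqrt(-4722 + (-2 - 58/55)) = sqrt(-4722 - 168/55) = sqrt(-259878/55) = I*sqrt(14293290)/55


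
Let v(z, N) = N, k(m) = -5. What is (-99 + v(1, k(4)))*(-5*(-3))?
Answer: -1560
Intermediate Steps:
(-99 + v(1, k(4)))*(-5*(-3)) = (-99 - 5)*(-5*(-3)) = -104*15 = -1560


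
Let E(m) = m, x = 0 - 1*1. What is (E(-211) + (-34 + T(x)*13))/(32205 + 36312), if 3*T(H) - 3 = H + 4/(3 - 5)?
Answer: -245/68517 ≈ -0.0035758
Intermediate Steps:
x = -1 (x = 0 - 1 = -1)
T(H) = ⅓ + H/3 (T(H) = 1 + (H + 4/(3 - 5))/3 = 1 + (H + 4/(-2))/3 = 1 + (H - ½*4)/3 = 1 + (H - 2)/3 = 1 + (-2 + H)/3 = 1 + (-⅔ + H/3) = ⅓ + H/3)
(E(-211) + (-34 + T(x)*13))/(32205 + 36312) = (-211 + (-34 + (⅓ + (⅓)*(-1))*13))/(32205 + 36312) = (-211 + (-34 + (⅓ - ⅓)*13))/68517 = (-211 + (-34 + 0*13))*(1/68517) = (-211 + (-34 + 0))*(1/68517) = (-211 - 34)*(1/68517) = -245*1/68517 = -245/68517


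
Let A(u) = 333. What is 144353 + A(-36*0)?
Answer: 144686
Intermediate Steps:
144353 + A(-36*0) = 144353 + 333 = 144686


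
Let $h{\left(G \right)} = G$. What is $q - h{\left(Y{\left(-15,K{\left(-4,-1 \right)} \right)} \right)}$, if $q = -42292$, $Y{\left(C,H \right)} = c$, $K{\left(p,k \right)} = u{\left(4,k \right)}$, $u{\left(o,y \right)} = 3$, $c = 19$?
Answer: $-42311$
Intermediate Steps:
$K{\left(p,k \right)} = 3$
$Y{\left(C,H \right)} = 19$
$q - h{\left(Y{\left(-15,K{\left(-4,-1 \right)} \right)} \right)} = -42292 - 19 = -42311$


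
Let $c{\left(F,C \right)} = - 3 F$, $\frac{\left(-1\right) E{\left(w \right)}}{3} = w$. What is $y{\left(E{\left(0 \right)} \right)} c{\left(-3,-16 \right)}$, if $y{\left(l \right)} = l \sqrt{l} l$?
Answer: $0$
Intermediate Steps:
$E{\left(w \right)} = - 3 w$
$y{\left(l \right)} = l^{\frac{5}{2}}$ ($y{\left(l \right)} = l^{\frac{3}{2}} l = l^{\frac{5}{2}}$)
$y{\left(E{\left(0 \right)} \right)} c{\left(-3,-16 \right)} = \left(\left(-3\right) 0\right)^{\frac{5}{2}} \left(\left(-3\right) \left(-3\right)\right) = 0^{\frac{5}{2}} \cdot 9 = 0 \cdot 9 = 0$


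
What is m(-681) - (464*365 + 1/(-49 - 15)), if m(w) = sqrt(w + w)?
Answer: -10839039/64 + I*sqrt(1362) ≈ -1.6936e+5 + 36.905*I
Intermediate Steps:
m(w) = sqrt(2)*sqrt(w) (m(w) = sqrt(2*w) = sqrt(2)*sqrt(w))
m(-681) - (464*365 + 1/(-49 - 15)) = sqrt(2)*sqrt(-681) - (464*365 + 1/(-49 - 15)) = sqrt(2)*(I*sqrt(681)) - (169360 + 1/(-64)) = I*sqrt(1362) - (169360 - 1/64) = I*sqrt(1362) - 1*10839039/64 = I*sqrt(1362) - 10839039/64 = -10839039/64 + I*sqrt(1362)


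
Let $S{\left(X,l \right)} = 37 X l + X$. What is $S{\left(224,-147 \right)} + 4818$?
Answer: $-1213294$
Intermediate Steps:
$S{\left(X,l \right)} = X + 37 X l$ ($S{\left(X,l \right)} = 37 X l + X = X + 37 X l$)
$S{\left(224,-147 \right)} + 4818 = 224 \left(1 + 37 \left(-147\right)\right) + 4818 = 224 \left(1 - 5439\right) + 4818 = 224 \left(-5438\right) + 4818 = -1218112 + 4818 = -1213294$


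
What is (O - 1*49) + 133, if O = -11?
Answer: 73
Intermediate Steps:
(O - 1*49) + 133 = (-11 - 1*49) + 133 = (-11 - 49) + 133 = -60 + 133 = 73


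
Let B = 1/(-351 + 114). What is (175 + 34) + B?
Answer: 49532/237 ≈ 209.00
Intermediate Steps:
B = -1/237 (B = 1/(-237) = -1/237 ≈ -0.0042194)
(175 + 34) + B = (175 + 34) - 1/237 = 209 - 1/237 = 49532/237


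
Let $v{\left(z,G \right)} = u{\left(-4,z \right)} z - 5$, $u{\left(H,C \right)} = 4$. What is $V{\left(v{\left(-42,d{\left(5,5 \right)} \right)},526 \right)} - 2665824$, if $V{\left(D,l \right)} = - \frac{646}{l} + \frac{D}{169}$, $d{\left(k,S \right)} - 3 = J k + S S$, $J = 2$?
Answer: $- \frac{118487979414}{44447} \approx -2.6658 \cdot 10^{6}$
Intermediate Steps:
$d{\left(k,S \right)} = 3 + S^{2} + 2 k$ ($d{\left(k,S \right)} = 3 + \left(2 k + S S\right) = 3 + \left(2 k + S^{2}\right) = 3 + \left(S^{2} + 2 k\right) = 3 + S^{2} + 2 k$)
$v{\left(z,G \right)} = -5 + 4 z$ ($v{\left(z,G \right)} = 4 z - 5 = -5 + 4 z$)
$V{\left(D,l \right)} = - \frac{646}{l} + \frac{D}{169}$ ($V{\left(D,l \right)} = - \frac{646}{l} + D \frac{1}{169} = - \frac{646}{l} + \frac{D}{169}$)
$V{\left(v{\left(-42,d{\left(5,5 \right)} \right)},526 \right)} - 2665824 = \left(- \frac{646}{526} + \frac{-5 + 4 \left(-42\right)}{169}\right) - 2665824 = \left(\left(-646\right) \frac{1}{526} + \frac{-5 - 168}{169}\right) - 2665824 = \left(- \frac{323}{263} + \frac{1}{169} \left(-173\right)\right) - 2665824 = \left(- \frac{323}{263} - \frac{173}{169}\right) - 2665824 = - \frac{100086}{44447} - 2665824 = - \frac{118487979414}{44447}$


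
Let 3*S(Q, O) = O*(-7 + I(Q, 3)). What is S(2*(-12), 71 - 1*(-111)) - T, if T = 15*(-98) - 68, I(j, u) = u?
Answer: 3886/3 ≈ 1295.3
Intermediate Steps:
S(Q, O) = -4*O/3 (S(Q, O) = (O*(-7 + 3))/3 = (O*(-4))/3 = (-4*O)/3 = -4*O/3)
T = -1538 (T = -1470 - 68 = -1538)
S(2*(-12), 71 - 1*(-111)) - T = -4*(71 - 1*(-111))/3 - 1*(-1538) = -4*(71 + 111)/3 + 1538 = -4/3*182 + 1538 = -728/3 + 1538 = 3886/3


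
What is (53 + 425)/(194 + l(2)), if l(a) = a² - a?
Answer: 239/98 ≈ 2.4388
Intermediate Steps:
(53 + 425)/(194 + l(2)) = (53 + 425)/(194 + 2*(-1 + 2)) = 478/(194 + 2*1) = 478/(194 + 2) = 478/196 = 478*(1/196) = 239/98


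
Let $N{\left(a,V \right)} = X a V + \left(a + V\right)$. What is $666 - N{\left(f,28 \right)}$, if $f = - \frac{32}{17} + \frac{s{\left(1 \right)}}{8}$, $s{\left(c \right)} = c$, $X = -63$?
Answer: $- \frac{334589}{136} \approx -2460.2$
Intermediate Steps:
$f = - \frac{239}{136}$ ($f = - \frac{32}{17} + 1 \cdot \frac{1}{8} = \left(-32\right) \frac{1}{17} + 1 \cdot \frac{1}{8} = - \frac{32}{17} + \frac{1}{8} = - \frac{239}{136} \approx -1.7574$)
$N{\left(a,V \right)} = V + a - 63 V a$ ($N{\left(a,V \right)} = - 63 a V + \left(a + V\right) = - 63 V a + \left(V + a\right) = V + a - 63 V a$)
$666 - N{\left(f,28 \right)} = 666 - \left(28 - \frac{239}{136} - 1764 \left(- \frac{239}{136}\right)\right) = 666 - \left(28 - \frac{239}{136} + \frac{105399}{34}\right) = 666 - \frac{425165}{136} = - \frac{334589}{136}$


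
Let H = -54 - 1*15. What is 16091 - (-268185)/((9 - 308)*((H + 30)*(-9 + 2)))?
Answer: 437730624/27209 ≈ 16088.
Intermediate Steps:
H = -69 (H = -54 - 15 = -69)
16091 - (-268185)/((9 - 308)*((H + 30)*(-9 + 2))) = 16091 - (-268185)/((9 - 308)*((-69 + 30)*(-9 + 2))) = 16091 - (-268185)/((-(-11661)*(-7))) = 16091 - (-268185)/((-299*273)) = 16091 - (-268185)/(-81627) = 16091 - (-268185)*(-1)/81627 = 16091 - 1*89395/27209 = 16091 - 89395/27209 = 437730624/27209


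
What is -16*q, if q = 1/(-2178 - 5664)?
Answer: 8/3921 ≈ 0.0020403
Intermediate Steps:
q = -1/7842 (q = 1/(-7842) = -1/7842 ≈ -0.00012752)
-16*q = -16*(-1/7842) = 8/3921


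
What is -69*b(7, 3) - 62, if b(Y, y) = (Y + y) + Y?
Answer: -1235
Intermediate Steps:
b(Y, y) = y + 2*Y
-69*b(7, 3) - 62 = -69*(3 + 2*7) - 62 = -69*(3 + 14) - 62 = -69*17 - 62 = -1173 - 62 = -1235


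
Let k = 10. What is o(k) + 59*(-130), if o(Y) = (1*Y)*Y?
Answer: -7570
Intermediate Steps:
o(Y) = Y² (o(Y) = Y*Y = Y²)
o(k) + 59*(-130) = 10² + 59*(-130) = 100 - 7670 = -7570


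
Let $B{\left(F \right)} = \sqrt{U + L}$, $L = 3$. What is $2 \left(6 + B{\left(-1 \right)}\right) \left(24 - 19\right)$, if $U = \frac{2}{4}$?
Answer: $60 + 5 \sqrt{14} \approx 78.708$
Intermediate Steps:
$U = \frac{1}{2}$ ($U = 2 \cdot \frac{1}{4} = \frac{1}{2} \approx 0.5$)
$B{\left(F \right)} = \frac{\sqrt{14}}{2}$ ($B{\left(F \right)} = \sqrt{\frac{1}{2} + 3} = \sqrt{\frac{7}{2}} = \frac{\sqrt{14}}{2}$)
$2 \left(6 + B{\left(-1 \right)}\right) \left(24 - 19\right) = 2 \left(6 + \frac{\sqrt{14}}{2}\right) \left(24 - 19\right) = \left(12 + \sqrt{14}\right) 5 = 60 + 5 \sqrt{14}$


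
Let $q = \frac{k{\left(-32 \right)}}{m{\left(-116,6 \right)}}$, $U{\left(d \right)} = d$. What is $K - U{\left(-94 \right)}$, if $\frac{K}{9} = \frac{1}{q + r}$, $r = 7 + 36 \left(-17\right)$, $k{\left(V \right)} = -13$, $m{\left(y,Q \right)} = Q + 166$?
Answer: $\frac{3260438}{34691} \approx 93.985$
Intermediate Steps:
$m{\left(y,Q \right)} = 166 + Q$
$q = - \frac{13}{172}$ ($q = - \frac{13}{166 + 6} = - \frac{13}{172} \approx -0.075581$)
$r = -605$ ($r = 7 - 612 = -605$)
$K = - \frac{516}{34691}$ ($K = \frac{9}{- \frac{13}{172} - 605} = \frac{9}{- \frac{104073}{172}} = 9 \left(- \frac{172}{104073}\right) = - \frac{516}{34691} \approx -0.014874$)
$K - U{\left(-94 \right)} = - \frac{516}{34691} - -94 = - \frac{516}{34691} + 94 = \frac{3260438}{34691}$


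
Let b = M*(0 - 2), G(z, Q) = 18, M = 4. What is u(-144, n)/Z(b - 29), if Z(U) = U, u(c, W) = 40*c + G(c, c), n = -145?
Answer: 5742/37 ≈ 155.19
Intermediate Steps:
u(c, W) = 18 + 40*c (u(c, W) = 40*c + 18 = 18 + 40*c)
b = -8 (b = 4*(0 - 2) = 4*(-2) = -8)
u(-144, n)/Z(b - 29) = (18 + 40*(-144))/(-8 - 29) = (18 - 5760)/(-37) = -5742*(-1/37) = 5742/37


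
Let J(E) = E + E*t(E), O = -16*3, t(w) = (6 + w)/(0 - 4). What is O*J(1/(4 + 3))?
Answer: 180/49 ≈ 3.6735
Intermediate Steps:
t(w) = -3/2 - w/4 (t(w) = (6 + w)/(-4) = (6 + w)*(-1/4) = -3/2 - w/4)
O = -48
J(E) = E + E*(-3/2 - E/4)
O*J(1/(4 + 3)) = -(-12)*(2 + 1/(4 + 3))/(4 + 3) = -(-12)*(2 + 1/7)/7 = -(-12)*15/(7*7) = -48*(-15/196) = 180/49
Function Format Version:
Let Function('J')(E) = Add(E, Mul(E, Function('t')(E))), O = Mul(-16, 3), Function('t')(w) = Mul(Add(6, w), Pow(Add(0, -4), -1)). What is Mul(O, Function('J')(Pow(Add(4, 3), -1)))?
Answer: Rational(180, 49) ≈ 3.6735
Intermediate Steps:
Function('t')(w) = Add(Rational(-3, 2), Mul(Rational(-1, 4), w)) (Function('t')(w) = Mul(Add(6, w), Pow(-4, -1)) = Mul(Add(6, w), Rational(-1, 4)) = Add(Rational(-3, 2), Mul(Rational(-1, 4), w)))
O = -48
Function('J')(E) = Add(E, Mul(E, Add(Rational(-3, 2), Mul(Rational(-1, 4), E))))
Mul(O, Function('J')(Pow(Add(4, 3), -1))) = Mul(-48, Mul(Rational(-1, 4), Pow(Add(4, 3), -1), Add(2, Pow(Add(4, 3), -1)))) = Mul(-48, Mul(Rational(-1, 4), Pow(7, -1), Add(2, Pow(7, -1)))) = Mul(-48, Mul(Rational(-1, 4), Rational(1, 7), Add(2, Rational(1, 7)))) = Mul(-48, Mul(Rational(-1, 4), Rational(1, 7), Rational(15, 7))) = Mul(-48, Rational(-15, 196)) = Rational(180, 49)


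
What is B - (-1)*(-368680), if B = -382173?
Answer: -750853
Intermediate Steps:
B - (-1)*(-368680) = -382173 - (-1)*(-368680) = -382173 - 1*368680 = -382173 - 368680 = -750853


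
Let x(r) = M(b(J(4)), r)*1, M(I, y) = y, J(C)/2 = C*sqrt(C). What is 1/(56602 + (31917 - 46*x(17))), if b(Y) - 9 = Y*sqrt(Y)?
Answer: 1/87737 ≈ 1.1398e-5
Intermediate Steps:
J(C) = 2*C**(3/2) (J(C) = 2*(C*sqrt(C)) = 2*C**(3/2))
b(Y) = 9 + Y**(3/2) (b(Y) = 9 + Y*sqrt(Y) = 9 + Y**(3/2))
x(r) = r (x(r) = r*1 = r)
1/(56602 + (31917 - 46*x(17))) = 1/(56602 + (31917 - 46*17)) = 1/(56602 + (31917 - 782)) = 1/(56602 + 31135) = 1/87737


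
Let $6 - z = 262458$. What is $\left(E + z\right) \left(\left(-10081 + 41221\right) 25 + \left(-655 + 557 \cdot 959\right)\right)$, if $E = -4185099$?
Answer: $-5835222492408$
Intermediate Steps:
$z = -262452$ ($z = 6 - 262458 = -262452$)
$\left(E + z\right) \left(\left(-10081 + 41221\right) 25 + \left(-655 + 557 \cdot 959\right)\right) = \left(-4185099 - 262452\right) \left(\left(-10081 + 41221\right) 25 + \left(-655 + 557 \cdot 959\right)\right) = - 4447551 \left(31140 \cdot 25 + \left(-655 + 534163\right)\right) = - 4447551 \left(778500 + 533508\right) = \left(-4447551\right) 1312008 = -5835222492408$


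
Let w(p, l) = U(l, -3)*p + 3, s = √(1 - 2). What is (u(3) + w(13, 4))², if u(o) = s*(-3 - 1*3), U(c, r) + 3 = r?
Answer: 5589 + 900*I ≈ 5589.0 + 900.0*I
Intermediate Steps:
U(c, r) = -3 + r
s = I (s = √(-1) = I ≈ 1.0*I)
w(p, l) = 3 - 6*p (w(p, l) = (-3 - 3)*p + 3 = -6*p + 3 = 3 - 6*p)
u(o) = -6*I (u(o) = I*(-3 - 1*3) = I*(-3 - 3) = I*(-6) = -6*I)
(u(3) + w(13, 4))² = (-6*I + (3 - 6*13))² = (-6*I + (3 - 78))² = (-6*I - 75)² = (-75 - 6*I)²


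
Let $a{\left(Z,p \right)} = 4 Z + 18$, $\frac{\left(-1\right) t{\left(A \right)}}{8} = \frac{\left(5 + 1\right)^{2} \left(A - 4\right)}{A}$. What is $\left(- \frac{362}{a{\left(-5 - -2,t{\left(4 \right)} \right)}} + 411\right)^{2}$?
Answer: $\frac{1106704}{9} \approx 1.2297 \cdot 10^{5}$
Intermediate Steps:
$t{\left(A \right)} = - \frac{8 \left(-144 + 36 A\right)}{A}$ ($t{\left(A \right)} = - 8 \frac{\left(5 + 1\right)^{2} \left(A - 4\right)}{A} = - 8 \frac{6^{2} \left(-4 + A\right)}{A} = - 8 \frac{36 \left(-4 + A\right)}{A} = - 8 \frac{-144 + 36 A}{A} = - \frac{8 \left(-144 + 36 A\right)}{A}$)
$a{\left(Z,p \right)} = 18 + 4 Z$
$\left(- \frac{362}{a{\left(-5 - -2,t{\left(4 \right)} \right)}} + 411\right)^{2} = \left(- \frac{362}{18 + 4 \left(-5 - -2\right)} + 411\right)^{2} = \left(- \frac{362}{18 + 4 \left(-5 + 2\right)} + 411\right)^{2} = \left(- \frac{362}{18 + 4 \left(-3\right)} + 411\right)^{2} = \left(- \frac{362}{18 - 12} + 411\right)^{2} = \left(- \frac{362}{6} + 411\right)^{2} = \left(\left(-362\right) \frac{1}{6} + 411\right)^{2} = \left(- \frac{181}{3} + 411\right)^{2} = \left(\frac{1052}{3}\right)^{2} = \frac{1106704}{9}$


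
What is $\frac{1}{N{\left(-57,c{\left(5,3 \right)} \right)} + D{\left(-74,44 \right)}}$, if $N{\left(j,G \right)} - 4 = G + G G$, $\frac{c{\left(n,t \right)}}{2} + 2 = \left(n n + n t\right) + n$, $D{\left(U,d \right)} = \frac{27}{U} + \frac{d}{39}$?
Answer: $\frac{2886}{21606799} \approx 0.00013357$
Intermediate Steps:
$D{\left(U,d \right)} = \frac{27}{U} + \frac{d}{39}$ ($D{\left(U,d \right)} = \frac{27}{U} + d \frac{1}{39} = \frac{27}{U} + \frac{d}{39}$)
$c{\left(n,t \right)} = -4 + 2 n + 2 n^{2} + 2 n t$ ($c{\left(n,t \right)} = -4 + 2 \left(\left(n n + n t\right) + n\right) = -4 + 2 \left(\left(n^{2} + n t\right) + n\right) = -4 + 2 \left(n + n^{2} + n t\right) = -4 + \left(2 n + 2 n^{2} + 2 n t\right) = -4 + 2 n + 2 n^{2} + 2 n t$)
$N{\left(j,G \right)} = 4 + G + G^{2}$ ($N{\left(j,G \right)} = 4 + \left(G + G G\right) = 4 + \left(G + G^{2}\right) = 4 + G + G^{2}$)
$\frac{1}{N{\left(-57,c{\left(5,3 \right)} \right)} + D{\left(-74,44 \right)}} = \frac{1}{\left(4 + \left(-4 + 2 \cdot 5 + 2 \cdot 5^{2} + 2 \cdot 5 \cdot 3\right) + \left(-4 + 2 \cdot 5 + 2 \cdot 5^{2} + 2 \cdot 5 \cdot 3\right)^{2}\right) + \left(\frac{27}{-74} + \frac{1}{39} \cdot 44\right)} = \frac{1}{\left(4 + \left(-4 + 10 + 2 \cdot 25 + 30\right) + \left(-4 + 10 + 2 \cdot 25 + 30\right)^{2}\right) + \left(27 \left(- \frac{1}{74}\right) + \frac{44}{39}\right)} = \frac{1}{\left(4 + \left(-4 + 10 + 50 + 30\right) + \left(-4 + 10 + 50 + 30\right)^{2}\right) + \left(- \frac{27}{74} + \frac{44}{39}\right)} = \frac{1}{\left(4 + 86 + 86^{2}\right) + \frac{2203}{2886}} = \frac{1}{\left(4 + 86 + 7396\right) + \frac{2203}{2886}} = \frac{1}{7486 + \frac{2203}{2886}} = \frac{1}{\frac{21606799}{2886}} = \frac{2886}{21606799}$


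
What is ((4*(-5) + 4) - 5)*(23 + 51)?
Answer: -1554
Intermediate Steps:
((4*(-5) + 4) - 5)*(23 + 51) = ((-20 + 4) - 5)*74 = (-16 - 5)*74 = -21*74 = -1554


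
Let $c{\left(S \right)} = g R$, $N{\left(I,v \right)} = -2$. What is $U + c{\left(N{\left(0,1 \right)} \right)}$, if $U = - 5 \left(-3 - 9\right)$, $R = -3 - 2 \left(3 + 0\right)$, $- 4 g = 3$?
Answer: $\frac{267}{4} \approx 66.75$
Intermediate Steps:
$g = - \frac{3}{4}$ ($g = \left(- \frac{1}{4}\right) 3 = - \frac{3}{4} \approx -0.75$)
$R = -9$ ($R = -3 - 2 \cdot 3 = -3 - 6 = -9$)
$c{\left(S \right)} = \frac{27}{4}$ ($c{\left(S \right)} = \left(- \frac{3}{4}\right) \left(-9\right) = \frac{27}{4}$)
$U = 60$ ($U = \left(-5\right) \left(-12\right) = 60$)
$U + c{\left(N{\left(0,1 \right)} \right)} = 60 + \frac{27}{4} = \frac{267}{4}$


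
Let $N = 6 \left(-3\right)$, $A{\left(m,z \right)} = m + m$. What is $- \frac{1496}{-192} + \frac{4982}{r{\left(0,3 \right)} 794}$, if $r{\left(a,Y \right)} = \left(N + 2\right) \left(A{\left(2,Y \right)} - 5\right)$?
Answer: $\frac{155951}{19056} \approx 8.1838$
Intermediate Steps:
$A{\left(m,z \right)} = 2 m$
$N = -18$
$r{\left(a,Y \right)} = 16$ ($r{\left(a,Y \right)} = \left(-18 + 2\right) \left(2 \cdot 2 - 5\right) = - 16 \left(4 - 5\right) = \left(-16\right) \left(-1\right) = 16$)
$- \frac{1496}{-192} + \frac{4982}{r{\left(0,3 \right)} 794} = - \frac{1496}{-192} + \frac{4982}{16 \cdot 794} = \left(-1496\right) \left(- \frac{1}{192}\right) + \frac{4982}{12704} = \frac{187}{24} + 4982 \cdot \frac{1}{12704} = \frac{187}{24} + \frac{2491}{6352} = \frac{155951}{19056}$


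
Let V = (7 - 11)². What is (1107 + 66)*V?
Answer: 18768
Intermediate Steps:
V = 16 (V = (-4)² = 16)
(1107 + 66)*V = (1107 + 66)*16 = 1173*16 = 18768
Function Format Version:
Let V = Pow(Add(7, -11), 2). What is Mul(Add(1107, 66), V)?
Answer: 18768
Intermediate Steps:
V = 16 (V = Pow(-4, 2) = 16)
Mul(Add(1107, 66), V) = Mul(Add(1107, 66), 16) = Mul(1173, 16) = 18768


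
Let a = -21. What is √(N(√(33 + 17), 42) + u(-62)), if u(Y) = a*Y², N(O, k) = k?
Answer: I*√80682 ≈ 284.05*I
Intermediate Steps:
u(Y) = -21*Y²
√(N(√(33 + 17), 42) + u(-62)) = √(42 - 21*(-62)²) = √(42 - 21*3844) = √(42 - 80724) = √(-80682) = I*√80682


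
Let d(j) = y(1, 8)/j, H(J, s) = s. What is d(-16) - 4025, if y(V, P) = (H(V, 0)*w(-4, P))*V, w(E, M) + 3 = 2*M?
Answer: -4025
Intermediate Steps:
w(E, M) = -3 + 2*M
y(V, P) = 0 (y(V, P) = (0*(-3 + 2*P))*V = 0*V = 0)
d(j) = 0 (d(j) = 0/j = 0)
d(-16) - 4025 = 0 - 4025 = -4025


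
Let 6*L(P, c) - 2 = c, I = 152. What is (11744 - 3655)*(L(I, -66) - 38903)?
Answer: -944317949/3 ≈ -3.1477e+8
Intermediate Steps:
L(P, c) = ⅓ + c/6
(11744 - 3655)*(L(I, -66) - 38903) = (11744 - 3655)*((⅓ + (⅙)*(-66)) - 38903) = 8089*((⅓ - 11) - 38903) = 8089*(-32/3 - 38903) = 8089*(-116741/3) = -944317949/3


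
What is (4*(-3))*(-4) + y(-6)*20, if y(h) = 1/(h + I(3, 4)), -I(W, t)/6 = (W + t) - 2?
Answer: 427/9 ≈ 47.444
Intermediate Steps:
I(W, t) = 12 - 6*W - 6*t (I(W, t) = -6*((W + t) - 2) = -6*(-2 + W + t) = 12 - 6*W - 6*t)
y(h) = 1/(-30 + h) (y(h) = 1/(h + (12 - 6*3 - 6*4)) = 1/(h + (12 - 18 - 24)) = 1/(h - 30) = 1/(-30 + h))
(4*(-3))*(-4) + y(-6)*20 = (4*(-3))*(-4) + 20/(-30 - 6) = -12*(-4) + 20/(-36) = 48 - 1/36*20 = 48 - 5/9 = 427/9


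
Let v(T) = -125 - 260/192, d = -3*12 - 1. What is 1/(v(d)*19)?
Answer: -48/115235 ≈ -0.00041654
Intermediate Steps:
d = -37 (d = -36 - 1 = -37)
v(T) = -6065/48 (v(T) = -125 - 260/192 = -125 - 1*65/48 = -125 - 65/48 = -6065/48)
1/(v(d)*19) = 1/(-6065/48*19) = 1/(-115235/48) = -48/115235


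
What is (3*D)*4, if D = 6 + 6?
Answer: 144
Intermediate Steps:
D = 12
(3*D)*4 = (3*12)*4 = 36*4 = 144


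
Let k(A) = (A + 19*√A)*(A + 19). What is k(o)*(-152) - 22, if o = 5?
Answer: -18262 - 69312*√5 ≈ -1.7325e+5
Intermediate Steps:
k(A) = (19 + A)*(A + 19*√A) (k(A) = (A + 19*√A)*(19 + A) = (19 + A)*(A + 19*√A))
k(o)*(-152) - 22 = (5² + 19*5 + 19*5^(3/2) + 361*√5)*(-152) - 22 = (25 + 95 + 19*(5*√5) + 361*√5)*(-152) - 22 = (25 + 95 + 95*√5 + 361*√5)*(-152) - 22 = (120 + 456*√5)*(-152) - 22 = (-18240 - 69312*√5) - 22 = -18262 - 69312*√5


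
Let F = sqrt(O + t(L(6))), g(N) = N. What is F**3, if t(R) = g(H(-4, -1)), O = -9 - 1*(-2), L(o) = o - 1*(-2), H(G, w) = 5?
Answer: -2*I*sqrt(2) ≈ -2.8284*I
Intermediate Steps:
L(o) = 2 + o (L(o) = o + 2 = 2 + o)
O = -7 (O = -9 + 2 = -7)
t(R) = 5
F = I*sqrt(2) (F = sqrt(-7 + 5) = sqrt(-2) = I*sqrt(2) ≈ 1.4142*I)
F**3 = (I*sqrt(2))**3 = -2*I*sqrt(2)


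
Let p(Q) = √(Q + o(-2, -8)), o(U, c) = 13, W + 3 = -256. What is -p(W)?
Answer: -I*√246 ≈ -15.684*I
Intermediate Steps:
W = -259 (W = -3 - 256 = -259)
p(Q) = √(13 + Q) (p(Q) = √(Q + 13) = √(13 + Q))
-p(W) = -√(13 - 259) = -√(-246) = -I*√246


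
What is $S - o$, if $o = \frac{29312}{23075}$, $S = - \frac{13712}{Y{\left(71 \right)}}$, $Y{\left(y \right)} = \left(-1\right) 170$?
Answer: $\frac{31142136}{392275} \approx 79.389$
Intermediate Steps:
$Y{\left(y \right)} = -170$
$S = \frac{6856}{85}$ ($S = - \frac{13712}{-170} = \left(-13712\right) \left(- \frac{1}{170}\right) = \frac{6856}{85} \approx 80.659$)
$o = \frac{29312}{23075}$ ($o = 29312 \cdot \frac{1}{23075} = \frac{29312}{23075} \approx 1.2703$)
$S - o = \frac{6856}{85} - \frac{29312}{23075} = \frac{31142136}{392275}$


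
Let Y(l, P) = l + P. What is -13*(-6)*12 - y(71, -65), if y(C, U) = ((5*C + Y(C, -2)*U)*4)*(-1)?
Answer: -15584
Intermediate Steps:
Y(l, P) = P + l
y(C, U) = -20*C - 4*U*(-2 + C) (y(C, U) = ((5*C + (-2 + C)*U)*4)*(-1) = ((5*C + U*(-2 + C))*4)*(-1) = (20*C + 4*U*(-2 + C))*(-1) = -20*C - 4*U*(-2 + C))
-13*(-6)*12 - y(71, -65) = -13*(-6)*12 - (-20*71 - 4*(-65)*(-2 + 71)) = 78*12 - (-1420 - 4*(-65)*69) = 936 - (-1420 + 17940) = 936 - 1*16520 = 936 - 16520 = -15584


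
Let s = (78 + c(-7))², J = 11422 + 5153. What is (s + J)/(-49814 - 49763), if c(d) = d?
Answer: -21616/99577 ≈ -0.21708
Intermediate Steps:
J = 16575
s = 5041 (s = (78 - 7)² = 71² = 5041)
(s + J)/(-49814 - 49763) = (5041 + 16575)/(-49814 - 49763) = 21616/(-99577) = 21616*(-1/99577) = -21616/99577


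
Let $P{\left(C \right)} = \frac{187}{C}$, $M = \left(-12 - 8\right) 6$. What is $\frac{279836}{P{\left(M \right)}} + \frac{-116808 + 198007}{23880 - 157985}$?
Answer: $- \frac{4503303997813}{25077635} \approx -1.7957 \cdot 10^{5}$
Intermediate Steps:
$M = -120$ ($M = \left(-20\right) 6 = -120$)
$\frac{279836}{P{\left(M \right)}} + \frac{-116808 + 198007}{23880 - 157985} = \frac{279836}{187 \frac{1}{-120}} + \frac{-116808 + 198007}{23880 - 157985} = \frac{279836}{187 \left(- \frac{1}{120}\right)} + \frac{81199}{-134105} = \frac{279836}{- \frac{187}{120}} + 81199 \left(- \frac{1}{134105}\right) = 279836 \left(- \frac{120}{187}\right) - \frac{81199}{134105} = - \frac{33580320}{187} - \frac{81199}{134105} = - \frac{4503303997813}{25077635}$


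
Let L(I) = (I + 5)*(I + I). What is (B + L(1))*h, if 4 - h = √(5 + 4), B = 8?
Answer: 20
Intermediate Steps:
h = 1 (h = 4 - √(5 + 4) = 4 - √9 = 4 - 1*3 = 4 - 3 = 1)
L(I) = 2*I*(5 + I) (L(I) = (5 + I)*(2*I) = 2*I*(5 + I))
(B + L(1))*h = (8 + 2*1*(5 + 1))*1 = (8 + 2*1*6)*1 = (8 + 12)*1 = 20*1 = 20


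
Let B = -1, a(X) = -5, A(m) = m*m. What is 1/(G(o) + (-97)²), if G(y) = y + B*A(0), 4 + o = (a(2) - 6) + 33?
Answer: 1/9427 ≈ 0.00010608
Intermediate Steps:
A(m) = m²
o = 18 (o = -4 + ((-5 - 6) + 33) = -4 + (-11 + 33) = -4 + 22 = 18)
G(y) = y (G(y) = y - 1*0² = y - 1*0 = y + 0 = y)
1/(G(o) + (-97)²) = 1/(18 + (-97)²) = 1/(18 + 9409) = 1/9427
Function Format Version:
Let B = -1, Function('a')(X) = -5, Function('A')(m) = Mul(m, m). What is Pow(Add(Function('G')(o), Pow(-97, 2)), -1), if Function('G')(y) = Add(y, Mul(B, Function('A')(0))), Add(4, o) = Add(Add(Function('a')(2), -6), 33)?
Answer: Rational(1, 9427) ≈ 0.00010608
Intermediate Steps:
Function('A')(m) = Pow(m, 2)
o = 18 (o = Add(-4, Add(Add(-5, -6), 33)) = Add(-4, Add(-11, 33)) = Add(-4, 22) = 18)
Function('G')(y) = y (Function('G')(y) = Add(y, Mul(-1, Pow(0, 2))) = Add(y, Mul(-1, 0)) = Add(y, 0) = y)
Pow(Add(Function('G')(o), Pow(-97, 2)), -1) = Pow(Add(18, Pow(-97, 2)), -1) = Pow(Add(18, 9409), -1) = Pow(9427, -1) = Rational(1, 9427)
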